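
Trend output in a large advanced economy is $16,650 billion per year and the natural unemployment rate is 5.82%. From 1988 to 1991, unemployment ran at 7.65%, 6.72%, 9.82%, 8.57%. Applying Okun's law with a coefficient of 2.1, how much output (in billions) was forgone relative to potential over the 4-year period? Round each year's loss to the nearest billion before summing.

Year 1988: gap = -2.1 × (7.65 - 5.82) = -3.843%, loss ≈ 16650 × 3.843/100 ≈ 640.
Year 1989: gap = -2.1 × (6.72 - 5.82) = -1.89%, loss ≈ 16650 × 1.89/100 ≈ 315.
Year 1990: gap = -2.1 × (9.82 - 5.82) = -8.4%, loss ≈ 16650 × 8.4/100 ≈ 1399.
Year 1991: gap = -2.1 × (8.57 - 5.82) = -5.775%, loss ≈ 16650 × 5.775/100 ≈ 962.
Total lost output = 640 + 315 + 1399 + 962 = 3316 billion.

$3,316 billion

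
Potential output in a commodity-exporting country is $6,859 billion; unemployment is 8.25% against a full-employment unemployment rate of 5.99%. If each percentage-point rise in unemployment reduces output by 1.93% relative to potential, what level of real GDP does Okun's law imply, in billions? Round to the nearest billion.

Unemployment gap = 8.25 - 5.99 = 2.26 points, so the output gap is -1.93 × 2.26 = -4.3618%.
Actual GDP = 6859 × (1 - 4.3618/100) = 6859 × 0.956382 ≈ 6560 billion.

$6,560 billion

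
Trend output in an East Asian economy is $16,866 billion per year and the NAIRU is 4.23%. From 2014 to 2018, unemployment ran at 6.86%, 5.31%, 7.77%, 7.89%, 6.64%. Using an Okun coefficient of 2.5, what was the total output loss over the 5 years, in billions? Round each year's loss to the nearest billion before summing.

Year 2014: gap = -2.5 × (6.86 - 4.23) = -6.575%, loss ≈ 16866 × 6.575/100 ≈ 1109.
Year 2015: gap = -2.5 × (5.31 - 4.23) = -2.7%, loss ≈ 16866 × 2.7/100 ≈ 455.
Year 2016: gap = -2.5 × (7.77 - 4.23) = -8.85%, loss ≈ 16866 × 8.85/100 ≈ 1493.
Year 2017: gap = -2.5 × (7.89 - 4.23) = -9.15%, loss ≈ 16866 × 9.15/100 ≈ 1543.
Year 2018: gap = -2.5 × (6.64 - 4.23) = -6.025%, loss ≈ 16866 × 6.025/100 ≈ 1016.
Total lost output = 1109 + 455 + 1493 + 1543 + 1016 = 5616 billion.

$5,616 billion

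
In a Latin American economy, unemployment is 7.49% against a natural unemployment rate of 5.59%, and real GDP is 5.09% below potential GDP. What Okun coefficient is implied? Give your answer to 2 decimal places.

β ≈ 2.68

Okun's law: output gap = -β × (u - u*).
-5.09 = -β × (7.49 - 5.59) = -β × 1.9, so β = 5.09/1.9 = 2.68.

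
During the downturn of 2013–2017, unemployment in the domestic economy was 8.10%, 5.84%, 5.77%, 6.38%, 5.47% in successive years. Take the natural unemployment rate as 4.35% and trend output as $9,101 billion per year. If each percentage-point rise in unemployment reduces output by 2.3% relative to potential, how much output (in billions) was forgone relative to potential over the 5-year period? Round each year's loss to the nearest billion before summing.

Year 2013: gap = -2.3 × (8.1 - 4.35) = -8.625%, loss ≈ 9101 × 8.625/100 ≈ 785.
Year 2014: gap = -2.3 × (5.84 - 4.35) = -3.427%, loss ≈ 9101 × 3.427/100 ≈ 312.
Year 2015: gap = -2.3 × (5.77 - 4.35) = -3.266%, loss ≈ 9101 × 3.266/100 ≈ 297.
Year 2016: gap = -2.3 × (6.38 - 4.35) = -4.669%, loss ≈ 9101 × 4.669/100 ≈ 425.
Year 2017: gap = -2.3 × (5.47 - 4.35) = -2.576%, loss ≈ 9101 × 2.576/100 ≈ 234.
Total lost output = 785 + 312 + 297 + 425 + 234 = 2053 billion.

$2,053 billion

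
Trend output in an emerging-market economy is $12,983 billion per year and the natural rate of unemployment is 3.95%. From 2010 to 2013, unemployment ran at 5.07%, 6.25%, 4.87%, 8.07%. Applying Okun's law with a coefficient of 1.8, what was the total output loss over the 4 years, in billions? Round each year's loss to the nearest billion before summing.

Year 2010: gap = -1.8 × (5.07 - 3.95) = -2.016%, loss ≈ 12983 × 2.016/100 ≈ 262.
Year 2011: gap = -1.8 × (6.25 - 3.95) = -4.14%, loss ≈ 12983 × 4.14/100 ≈ 537.
Year 2012: gap = -1.8 × (4.87 - 3.95) = -1.656%, loss ≈ 12983 × 1.656/100 ≈ 215.
Year 2013: gap = -1.8 × (8.07 - 3.95) = -7.416%, loss ≈ 12983 × 7.416/100 ≈ 963.
Total lost output = 262 + 537 + 215 + 963 = 1977 billion.

$1,977 billion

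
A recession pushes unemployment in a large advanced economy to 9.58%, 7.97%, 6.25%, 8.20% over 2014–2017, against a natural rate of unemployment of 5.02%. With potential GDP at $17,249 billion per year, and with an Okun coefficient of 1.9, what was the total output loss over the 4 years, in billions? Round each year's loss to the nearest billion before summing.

$3,906 billion

Year 2014: gap = -1.9 × (9.58 - 5.02) = -8.664%, loss ≈ 17249 × 8.664/100 ≈ 1494.
Year 2015: gap = -1.9 × (7.97 - 5.02) = -5.605%, loss ≈ 17249 × 5.605/100 ≈ 967.
Year 2016: gap = -1.9 × (6.25 - 5.02) = -2.337%, loss ≈ 17249 × 2.337/100 ≈ 403.
Year 2017: gap = -1.9 × (8.2 - 5.02) = -6.042%, loss ≈ 17249 × 6.042/100 ≈ 1042.
Total lost output = 1494 + 967 + 403 + 1042 = 3906 billion.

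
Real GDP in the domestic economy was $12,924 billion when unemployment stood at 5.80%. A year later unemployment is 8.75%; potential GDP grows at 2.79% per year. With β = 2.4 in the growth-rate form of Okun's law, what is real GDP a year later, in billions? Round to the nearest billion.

$12,370 billion

Δu = 8.75 - 5.8 = 2.95 points.
Okun's law (growth form): g_Y = g_Y* - β × Δu = 2.79 - 2.4 × (2.95) = 2.79 - 7.08 = -4.29%.
Real GDP in the next year = 12924 × (1 - 4.29/100) = 12924 × 0.9571 ≈ 12370 billion.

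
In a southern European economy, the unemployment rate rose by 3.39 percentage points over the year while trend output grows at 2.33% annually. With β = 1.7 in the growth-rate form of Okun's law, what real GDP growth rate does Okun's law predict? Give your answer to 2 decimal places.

Growth-rate Okun's law: g_Y = g_Y* - β × Δu.
g_Y = 2.33 - 1.7 × (3.39) = 2.33 - 5.763 = -3.433%, i.e. -3.43% to 2 d.p.

-3.43%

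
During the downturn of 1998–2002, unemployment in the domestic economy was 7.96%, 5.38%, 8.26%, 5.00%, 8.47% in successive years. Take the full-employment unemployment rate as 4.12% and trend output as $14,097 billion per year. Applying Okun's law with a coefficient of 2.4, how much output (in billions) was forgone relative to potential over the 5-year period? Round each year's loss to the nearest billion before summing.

$4,896 billion

Year 1998: gap = -2.4 × (7.96 - 4.12) = -9.216%, loss ≈ 14097 × 9.216/100 ≈ 1299.
Year 1999: gap = -2.4 × (5.38 - 4.12) = -3.024%, loss ≈ 14097 × 3.024/100 ≈ 426.
Year 2000: gap = -2.4 × (8.26 - 4.12) = -9.936%, loss ≈ 14097 × 9.936/100 ≈ 1401.
Year 2001: gap = -2.4 × (5 - 4.12) = -2.112%, loss ≈ 14097 × 2.112/100 ≈ 298.
Year 2002: gap = -2.4 × (8.47 - 4.12) = -10.44%, loss ≈ 14097 × 10.44/100 ≈ 1472.
Total lost output = 1299 + 426 + 1401 + 298 + 1472 = 4896 billion.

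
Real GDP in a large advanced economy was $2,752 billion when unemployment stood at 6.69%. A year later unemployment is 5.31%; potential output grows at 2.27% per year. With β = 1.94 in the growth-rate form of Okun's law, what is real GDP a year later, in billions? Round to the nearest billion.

$2,888 billion

Δu = 5.31 - 6.69 = -1.38 points.
Okun's law (growth form): g_Y = g_Y* - β × Δu = 2.27 - 1.94 × (-1.38) = 2.27 + 2.6772 = 4.9472%.
Real GDP in the next year = 2752 × (1 + 4.9472/100) = 2752 × 1.049472 ≈ 2888 billion.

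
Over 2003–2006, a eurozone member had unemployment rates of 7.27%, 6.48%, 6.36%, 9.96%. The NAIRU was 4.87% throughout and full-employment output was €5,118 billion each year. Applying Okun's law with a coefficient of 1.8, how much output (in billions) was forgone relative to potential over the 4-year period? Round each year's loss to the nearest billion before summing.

€975 billion

Year 2003: gap = -1.8 × (7.27 - 4.87) = -4.32%, loss ≈ 5118 × 4.32/100 ≈ 221.
Year 2004: gap = -1.8 × (6.48 - 4.87) = -2.898%, loss ≈ 5118 × 2.898/100 ≈ 148.
Year 2005: gap = -1.8 × (6.36 - 4.87) = -2.682%, loss ≈ 5118 × 2.682/100 ≈ 137.
Year 2006: gap = -1.8 × (9.96 - 4.87) = -9.162%, loss ≈ 5118 × 9.162/100 ≈ 469.
Total lost output = 221 + 148 + 137 + 469 = 975 billion.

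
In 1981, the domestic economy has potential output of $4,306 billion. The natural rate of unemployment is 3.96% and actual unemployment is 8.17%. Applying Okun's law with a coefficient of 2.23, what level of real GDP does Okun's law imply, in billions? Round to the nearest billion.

Unemployment gap = 8.17 - 3.96 = 4.21 points, so the output gap is -2.23 × 4.21 = -9.3883%.
Actual GDP = 4306 × (1 - 9.3883/100) = 4306 × 0.906117 ≈ 3902 billion.

$3,902 billion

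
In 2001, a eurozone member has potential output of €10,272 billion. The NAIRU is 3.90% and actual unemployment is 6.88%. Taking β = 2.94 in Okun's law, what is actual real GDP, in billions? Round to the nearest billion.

€9,372 billion

Unemployment gap = 6.88 - 3.9 = 2.98 points, so the output gap is -2.94 × 2.98 = -8.7612%.
Actual GDP = 10272 × (1 - 8.7612/100) = 10272 × 0.912388 ≈ 9372 billion.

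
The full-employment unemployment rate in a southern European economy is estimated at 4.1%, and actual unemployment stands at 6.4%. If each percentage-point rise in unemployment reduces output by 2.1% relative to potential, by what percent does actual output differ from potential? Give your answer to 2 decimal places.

-4.83%

The unemployment gap is 6.4 - 4.1 = 2.3 percentage points.
Okun's law gives an output gap of -2.1 × 2.3 = -4.83%, i.e. 4.83% below potential.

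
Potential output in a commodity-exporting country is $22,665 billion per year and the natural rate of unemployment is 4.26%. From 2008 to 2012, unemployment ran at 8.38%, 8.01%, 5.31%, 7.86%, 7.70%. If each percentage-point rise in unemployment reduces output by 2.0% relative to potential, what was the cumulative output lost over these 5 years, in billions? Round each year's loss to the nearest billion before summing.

$7,235 billion

Year 2008: gap = -2.0 × (8.38 - 4.26) = -8.24%, loss ≈ 22665 × 8.24/100 ≈ 1868.
Year 2009: gap = -2.0 × (8.01 - 4.26) = -7.5%, loss ≈ 22665 × 7.5/100 ≈ 1700.
Year 2010: gap = -2.0 × (5.31 - 4.26) = -2.1%, loss ≈ 22665 × 2.1/100 ≈ 476.
Year 2011: gap = -2.0 × (7.86 - 4.26) = -7.2%, loss ≈ 22665 × 7.2/100 ≈ 1632.
Year 2012: gap = -2.0 × (7.7 - 4.26) = -6.88%, loss ≈ 22665 × 6.88/100 ≈ 1559.
Total lost output = 1868 + 1700 + 476 + 1632 + 1559 = 7235 billion.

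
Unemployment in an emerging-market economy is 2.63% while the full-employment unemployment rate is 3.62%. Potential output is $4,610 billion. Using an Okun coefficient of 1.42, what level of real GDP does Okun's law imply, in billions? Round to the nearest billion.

Unemployment gap = 2.63 - 3.62 = -0.99 points, so the output gap is -1.42 × (-0.99) = 1.4058%.
Actual GDP = 4610 × (1 + 1.4058/100) = 4610 × 1.014058 ≈ 4675 billion.

$4,675 billion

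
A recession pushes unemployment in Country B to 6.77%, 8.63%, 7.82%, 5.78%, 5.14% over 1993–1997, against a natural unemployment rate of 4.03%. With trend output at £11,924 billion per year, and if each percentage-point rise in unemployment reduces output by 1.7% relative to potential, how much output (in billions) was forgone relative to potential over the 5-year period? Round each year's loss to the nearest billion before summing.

Year 1993: gap = -1.7 × (6.77 - 4.03) = -4.658%, loss ≈ 11924 × 4.658/100 ≈ 555.
Year 1994: gap = -1.7 × (8.63 - 4.03) = -7.82%, loss ≈ 11924 × 7.82/100 ≈ 932.
Year 1995: gap = -1.7 × (7.82 - 4.03) = -6.443%, loss ≈ 11924 × 6.443/100 ≈ 768.
Year 1996: gap = -1.7 × (5.78 - 4.03) = -2.975%, loss ≈ 11924 × 2.975/100 ≈ 355.
Year 1997: gap = -1.7 × (5.14 - 4.03) = -1.887%, loss ≈ 11924 × 1.887/100 ≈ 225.
Total lost output = 555 + 932 + 768 + 355 + 225 = 2835 billion.

£2,835 billion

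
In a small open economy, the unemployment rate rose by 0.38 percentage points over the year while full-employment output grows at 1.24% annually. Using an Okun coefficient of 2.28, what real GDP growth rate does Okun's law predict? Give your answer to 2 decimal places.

0.37%

Growth-rate Okun's law: g_Y = g_Y* - β × Δu.
g_Y = 1.24 - 2.28 × (0.38) = 1.24 - 0.8664 = 0.3736%, i.e. 0.37% to 2 d.p.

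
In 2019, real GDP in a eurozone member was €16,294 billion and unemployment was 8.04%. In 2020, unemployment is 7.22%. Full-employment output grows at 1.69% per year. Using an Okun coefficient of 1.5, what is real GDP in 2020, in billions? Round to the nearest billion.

€16,770 billion

Δu = 7.22 - 8.04 = -0.82 points.
Okun's law (growth form): g_Y = g_Y* - β × Δu = 1.69 - 1.5 × (-0.82) = 1.69 + 1.23 = 2.92%.
Real GDP in the next year = 16294 × (1 + 2.92/100) = 16294 × 1.0292 ≈ 16770 billion.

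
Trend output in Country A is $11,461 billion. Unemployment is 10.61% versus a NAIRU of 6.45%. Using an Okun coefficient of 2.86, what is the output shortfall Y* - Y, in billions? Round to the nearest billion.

$1,364 billion

Output gap = -2.86 × (10.61 - 6.45) = -2.86 × 4.16 = -11.8976%.
Actual GDP ≈ 11461 × 0.881024 ≈ 10097 billion, so the shortfall is 11461 - 10097 = 1364 billion.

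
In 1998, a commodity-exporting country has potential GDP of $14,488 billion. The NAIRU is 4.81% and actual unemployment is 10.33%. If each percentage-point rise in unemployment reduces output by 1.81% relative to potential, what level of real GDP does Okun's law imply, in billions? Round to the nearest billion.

$13,040 billion

Unemployment gap = 10.33 - 4.81 = 5.52 points, so the output gap is -1.81 × 5.52 = -9.9912%.
Actual GDP = 14488 × (1 - 9.9912/100) = 14488 × 0.900088 ≈ 13040 billion.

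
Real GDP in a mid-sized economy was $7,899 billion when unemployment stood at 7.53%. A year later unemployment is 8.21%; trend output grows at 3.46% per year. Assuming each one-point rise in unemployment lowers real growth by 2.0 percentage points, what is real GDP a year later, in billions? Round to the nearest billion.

Δu = 8.21 - 7.53 = 0.68 points.
Okun's law (growth form): g_Y = g_Y* - β × Δu = 3.46 - 2.0 × (0.68) = 3.46 - 1.36 = 2.1%.
Real GDP in the next year = 7899 × (1 + 2.1/100) = 7899 × 1.021 ≈ 8065 billion.

$8,065 billion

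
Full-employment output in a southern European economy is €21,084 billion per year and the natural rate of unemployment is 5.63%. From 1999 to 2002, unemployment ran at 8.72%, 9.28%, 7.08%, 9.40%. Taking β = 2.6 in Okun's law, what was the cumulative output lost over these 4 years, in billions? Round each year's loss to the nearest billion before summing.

Year 1999: gap = -2.6 × (8.72 - 5.63) = -8.034%, loss ≈ 21084 × 8.034/100 ≈ 1694.
Year 2000: gap = -2.6 × (9.28 - 5.63) = -9.49%, loss ≈ 21084 × 9.49/100 ≈ 2001.
Year 2001: gap = -2.6 × (7.08 - 5.63) = -3.77%, loss ≈ 21084 × 3.77/100 ≈ 795.
Year 2002: gap = -2.6 × (9.4 - 5.63) = -9.802%, loss ≈ 21084 × 9.802/100 ≈ 2067.
Total lost output = 1694 + 2001 + 795 + 2067 = 6557 billion.

€6,557 billion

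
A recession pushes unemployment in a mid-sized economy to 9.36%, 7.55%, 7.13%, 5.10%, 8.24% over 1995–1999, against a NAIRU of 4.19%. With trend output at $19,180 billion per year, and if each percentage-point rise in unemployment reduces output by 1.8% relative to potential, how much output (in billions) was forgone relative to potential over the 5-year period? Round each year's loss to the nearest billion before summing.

Year 1995: gap = -1.8 × (9.36 - 4.19) = -9.306%, loss ≈ 19180 × 9.306/100 ≈ 1785.
Year 1996: gap = -1.8 × (7.55 - 4.19) = -6.048%, loss ≈ 19180 × 6.048/100 ≈ 1160.
Year 1997: gap = -1.8 × (7.13 - 4.19) = -5.292%, loss ≈ 19180 × 5.292/100 ≈ 1015.
Year 1998: gap = -1.8 × (5.1 - 4.19) = -1.638%, loss ≈ 19180 × 1.638/100 ≈ 314.
Year 1999: gap = -1.8 × (8.24 - 4.19) = -7.29%, loss ≈ 19180 × 7.29/100 ≈ 1398.
Total lost output = 1785 + 1160 + 1015 + 314 + 1398 = 5672 billion.

$5,672 billion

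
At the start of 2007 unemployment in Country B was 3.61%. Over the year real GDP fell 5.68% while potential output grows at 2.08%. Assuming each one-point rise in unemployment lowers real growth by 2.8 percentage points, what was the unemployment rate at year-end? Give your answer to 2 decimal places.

Growth-rate Okun's law: g_Y = g_Y* - β × Δu, so Δu = (g_Y* - g_Y)/β.
Δu = (2.08 + 5.68)/2.8 = 7.76/2.8 = 2.77 percentage points.
Year-end unemployment = 3.61 + 2.77 = 6.38%.

6.38%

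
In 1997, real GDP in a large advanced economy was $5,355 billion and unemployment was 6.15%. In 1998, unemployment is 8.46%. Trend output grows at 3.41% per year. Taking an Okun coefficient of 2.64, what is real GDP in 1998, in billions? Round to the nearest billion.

Δu = 8.46 - 6.15 = 2.31 points.
Okun's law (growth form): g_Y = g_Y* - β × Δu = 3.41 - 2.64 × (2.31) = 3.41 - 6.0984 = -2.6884%.
Real GDP in the next year = 5355 × (1 - 2.6884/100) = 5355 × 0.973116 ≈ 5211 billion.

$5,211 billion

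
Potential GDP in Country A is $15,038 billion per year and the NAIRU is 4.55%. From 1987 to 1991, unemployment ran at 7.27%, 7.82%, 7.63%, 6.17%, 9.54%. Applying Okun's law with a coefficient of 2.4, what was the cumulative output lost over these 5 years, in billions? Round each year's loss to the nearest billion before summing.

Year 1987: gap = -2.4 × (7.27 - 4.55) = -6.528%, loss ≈ 15038 × 6.528/100 ≈ 982.
Year 1988: gap = -2.4 × (7.82 - 4.55) = -7.848%, loss ≈ 15038 × 7.848/100 ≈ 1180.
Year 1989: gap = -2.4 × (7.63 - 4.55) = -7.392%, loss ≈ 15038 × 7.392/100 ≈ 1112.
Year 1990: gap = -2.4 × (6.17 - 4.55) = -3.888%, loss ≈ 15038 × 3.888/100 ≈ 585.
Year 1991: gap = -2.4 × (9.54 - 4.55) = -11.976%, loss ≈ 15038 × 11.976/100 ≈ 1801.
Total lost output = 982 + 1180 + 1112 + 585 + 1801 = 5660 billion.

$5,660 billion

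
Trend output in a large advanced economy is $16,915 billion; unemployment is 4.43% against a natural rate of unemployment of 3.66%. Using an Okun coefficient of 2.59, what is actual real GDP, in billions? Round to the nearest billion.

$16,578 billion

Unemployment gap = 4.43 - 3.66 = 0.77 points, so the output gap is -2.59 × 0.77 = -1.9943%.
Actual GDP = 16915 × (1 - 1.9943/100) = 16915 × 0.980057 ≈ 16578 billion.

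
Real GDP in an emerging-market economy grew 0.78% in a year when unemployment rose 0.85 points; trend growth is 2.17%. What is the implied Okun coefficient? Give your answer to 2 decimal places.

Growth form: g_Y = g_Y* - β × Δu, so β = (g_Y* - g_Y)/Δu.
β = (2.17 - 0.78)/0.85 = 1.39/0.85 = 1.64.

β ≈ 1.64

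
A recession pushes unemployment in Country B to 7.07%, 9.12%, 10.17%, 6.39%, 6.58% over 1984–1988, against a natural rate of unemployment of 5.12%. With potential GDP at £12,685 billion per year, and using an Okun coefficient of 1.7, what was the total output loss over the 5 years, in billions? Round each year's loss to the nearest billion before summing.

Year 1984: gap = -1.7 × (7.07 - 5.12) = -3.315%, loss ≈ 12685 × 3.315/100 ≈ 421.
Year 1985: gap = -1.7 × (9.12 - 5.12) = -6.8%, loss ≈ 12685 × 6.8/100 ≈ 863.
Year 1986: gap = -1.7 × (10.17 - 5.12) = -8.585%, loss ≈ 12685 × 8.585/100 ≈ 1089.
Year 1987: gap = -1.7 × (6.39 - 5.12) = -2.159%, loss ≈ 12685 × 2.159/100 ≈ 274.
Year 1988: gap = -1.7 × (6.58 - 5.12) = -2.482%, loss ≈ 12685 × 2.482/100 ≈ 315.
Total lost output = 421 + 863 + 1089 + 274 + 315 = 2962 billion.

£2,962 billion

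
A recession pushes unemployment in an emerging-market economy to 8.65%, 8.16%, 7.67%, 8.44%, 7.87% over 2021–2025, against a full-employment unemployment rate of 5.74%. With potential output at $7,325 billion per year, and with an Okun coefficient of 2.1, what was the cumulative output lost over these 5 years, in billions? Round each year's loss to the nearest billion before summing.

$1,860 billion

Year 2021: gap = -2.1 × (8.65 - 5.74) = -6.111%, loss ≈ 7325 × 6.111/100 ≈ 448.
Year 2022: gap = -2.1 × (8.16 - 5.74) = -5.082%, loss ≈ 7325 × 5.082/100 ≈ 372.
Year 2023: gap = -2.1 × (7.67 - 5.74) = -4.053%, loss ≈ 7325 × 4.053/100 ≈ 297.
Year 2024: gap = -2.1 × (8.44 - 5.74) = -5.67%, loss ≈ 7325 × 5.67/100 ≈ 415.
Year 2025: gap = -2.1 × (7.87 - 5.74) = -4.473%, loss ≈ 7325 × 4.473/100 ≈ 328.
Total lost output = 448 + 372 + 297 + 415 + 328 = 1860 billion.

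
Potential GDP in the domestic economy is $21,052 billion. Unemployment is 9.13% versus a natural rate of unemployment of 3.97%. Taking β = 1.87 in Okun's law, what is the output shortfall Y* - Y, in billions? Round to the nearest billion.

Output gap = -1.87 × (9.13 - 3.97) = -1.87 × 5.16 = -9.6492%.
Actual GDP ≈ 21052 × 0.903508 ≈ 19021 billion, so the shortfall is 21052 - 19021 = 2031 billion.

$2,031 billion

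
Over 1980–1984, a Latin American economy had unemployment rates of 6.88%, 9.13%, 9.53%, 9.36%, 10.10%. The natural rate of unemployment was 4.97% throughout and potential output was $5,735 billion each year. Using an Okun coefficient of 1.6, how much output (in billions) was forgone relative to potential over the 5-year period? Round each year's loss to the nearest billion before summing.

Year 1980: gap = -1.6 × (6.88 - 4.97) = -3.056%, loss ≈ 5735 × 3.056/100 ≈ 175.
Year 1981: gap = -1.6 × (9.13 - 4.97) = -6.656%, loss ≈ 5735 × 6.656/100 ≈ 382.
Year 1982: gap = -1.6 × (9.53 - 4.97) = -7.296%, loss ≈ 5735 × 7.296/100 ≈ 418.
Year 1983: gap = -1.6 × (9.36 - 4.97) = -7.024%, loss ≈ 5735 × 7.024/100 ≈ 403.
Year 1984: gap = -1.6 × (10.1 - 4.97) = -8.208%, loss ≈ 5735 × 8.208/100 ≈ 471.
Total lost output = 175 + 382 + 418 + 403 + 471 = 1849 billion.

$1,849 billion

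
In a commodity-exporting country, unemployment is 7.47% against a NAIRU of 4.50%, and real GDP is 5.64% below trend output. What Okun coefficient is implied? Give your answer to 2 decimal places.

Okun's law: output gap = -β × (u - u*).
-5.64 = -β × (7.47 - 4.5) = -β × 2.97, so β = 5.64/2.97 = 1.90.

β ≈ 1.90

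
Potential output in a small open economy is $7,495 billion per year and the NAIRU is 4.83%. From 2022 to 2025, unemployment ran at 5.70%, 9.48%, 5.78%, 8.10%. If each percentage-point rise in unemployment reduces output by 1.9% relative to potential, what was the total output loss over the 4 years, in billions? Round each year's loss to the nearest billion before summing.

Year 2022: gap = -1.9 × (5.7 - 4.83) = -1.653%, loss ≈ 7495 × 1.653/100 ≈ 124.
Year 2023: gap = -1.9 × (9.48 - 4.83) = -8.835%, loss ≈ 7495 × 8.835/100 ≈ 662.
Year 2024: gap = -1.9 × (5.78 - 4.83) = -1.805%, loss ≈ 7495 × 1.805/100 ≈ 135.
Year 2025: gap = -1.9 × (8.1 - 4.83) = -6.213%, loss ≈ 7495 × 6.213/100 ≈ 466.
Total lost output = 124 + 662 + 135 + 466 = 1387 billion.

$1,387 billion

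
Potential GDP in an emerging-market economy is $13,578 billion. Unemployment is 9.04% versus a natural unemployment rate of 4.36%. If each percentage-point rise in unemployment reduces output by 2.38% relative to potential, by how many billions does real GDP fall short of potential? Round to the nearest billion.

Output gap = -2.38 × (9.04 - 4.36) = -2.38 × 4.68 = -11.1384%.
Actual GDP ≈ 13578 × 0.888616 ≈ 12066 billion, so the shortfall is 13578 - 12066 = 1512 billion.

$1,512 billion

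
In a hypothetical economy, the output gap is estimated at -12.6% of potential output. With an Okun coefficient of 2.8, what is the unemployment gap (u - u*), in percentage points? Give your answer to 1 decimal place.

Okun's law: output gap = -β × (u - u*), so u - u* = -(output gap)/β.
u - u* = -(-12.6)/2.8 = 4.5 percentage points.

4.5 percentage points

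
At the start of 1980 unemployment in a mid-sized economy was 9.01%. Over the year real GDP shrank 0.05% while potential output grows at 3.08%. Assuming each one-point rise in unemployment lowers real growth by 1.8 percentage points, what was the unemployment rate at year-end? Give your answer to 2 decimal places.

10.75%

Growth-rate Okun's law: g_Y = g_Y* - β × Δu, so Δu = (g_Y* - g_Y)/β.
Δu = (3.08 + 0.05)/1.8 = 3.13/1.8 = 1.74 percentage points.
Year-end unemployment = 9.01 + 1.74 = 10.75%.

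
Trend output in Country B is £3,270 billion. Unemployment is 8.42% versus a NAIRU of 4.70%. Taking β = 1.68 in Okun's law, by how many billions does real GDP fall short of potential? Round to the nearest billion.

£204 billion

Output gap = -1.68 × (8.42 - 4.7) = -1.68 × 3.72 = -6.2496%.
Actual GDP ≈ 3270 × 0.937504 ≈ 3066 billion, so the shortfall is 3270 - 3066 = 204 billion.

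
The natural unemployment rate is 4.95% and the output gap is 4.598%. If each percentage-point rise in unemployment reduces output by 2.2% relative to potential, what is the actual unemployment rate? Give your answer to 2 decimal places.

From Okun's law, u - u* = -(output gap)/β = -(4.598)/2.2 = -2.09 points.
So u = 4.95 - 2.09 = 2.86%.

2.86%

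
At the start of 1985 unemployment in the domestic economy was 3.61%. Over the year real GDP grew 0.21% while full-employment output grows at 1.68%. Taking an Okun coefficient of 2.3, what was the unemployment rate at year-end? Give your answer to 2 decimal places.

Growth-rate Okun's law: g_Y = g_Y* - β × Δu, so Δu = (g_Y* - g_Y)/β.
Δu = (1.68 - 0.21)/2.3 = 1.47/2.3 = 0.64 percentage points.
Year-end unemployment = 3.61 + 0.64 = 4.25%.

4.25%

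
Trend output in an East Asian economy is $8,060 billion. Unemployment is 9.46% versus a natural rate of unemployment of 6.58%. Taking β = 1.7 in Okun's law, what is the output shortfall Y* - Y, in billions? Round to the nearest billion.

Output gap = -1.7 × (9.46 - 6.58) = -1.7 × 2.88 = -4.896%.
Actual GDP ≈ 8060 × 0.95104 ≈ 7665 billion, so the shortfall is 8060 - 7665 = 395 billion.

$395 billion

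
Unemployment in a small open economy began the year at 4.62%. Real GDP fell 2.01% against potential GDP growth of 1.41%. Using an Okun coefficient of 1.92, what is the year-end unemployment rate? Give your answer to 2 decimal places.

Growth-rate Okun's law: g_Y = g_Y* - β × Δu, so Δu = (g_Y* - g_Y)/β.
Δu = (1.41 + 2.01)/1.92 = 3.42/1.92 = 1.78 percentage points.
Year-end unemployment = 4.62 + 1.78 = 6.40%.

6.40%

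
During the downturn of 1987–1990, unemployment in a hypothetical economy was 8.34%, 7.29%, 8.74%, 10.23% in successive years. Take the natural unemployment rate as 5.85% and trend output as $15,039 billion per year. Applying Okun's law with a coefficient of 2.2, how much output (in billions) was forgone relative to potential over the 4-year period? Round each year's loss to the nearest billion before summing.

Year 1987: gap = -2.2 × (8.34 - 5.85) = -5.478%, loss ≈ 15039 × 5.478/100 ≈ 824.
Year 1988: gap = -2.2 × (7.29 - 5.85) = -3.168%, loss ≈ 15039 × 3.168/100 ≈ 476.
Year 1989: gap = -2.2 × (8.74 - 5.85) = -6.358%, loss ≈ 15039 × 6.358/100 ≈ 956.
Year 1990: gap = -2.2 × (10.23 - 5.85) = -9.636%, loss ≈ 15039 × 9.636/100 ≈ 1449.
Total lost output = 824 + 476 + 956 + 1449 = 3705 billion.

$3,705 billion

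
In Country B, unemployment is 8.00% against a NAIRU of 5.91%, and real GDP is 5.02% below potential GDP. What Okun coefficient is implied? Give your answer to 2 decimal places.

Okun's law: output gap = -β × (u - u*).
-5.02 = -β × (8 - 5.91) = -β × 2.09, so β = 5.02/2.09 = 2.40.

β ≈ 2.40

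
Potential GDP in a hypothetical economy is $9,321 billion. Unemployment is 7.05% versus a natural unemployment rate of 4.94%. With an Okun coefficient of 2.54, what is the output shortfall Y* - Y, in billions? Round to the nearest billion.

Output gap = -2.54 × (7.05 - 4.94) = -2.54 × 2.11 = -5.3594%.
Actual GDP ≈ 9321 × 0.946406 ≈ 8821 billion, so the shortfall is 9321 - 8821 = 500 billion.

$500 billion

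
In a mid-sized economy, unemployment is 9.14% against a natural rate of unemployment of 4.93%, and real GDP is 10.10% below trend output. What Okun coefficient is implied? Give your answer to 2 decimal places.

Okun's law: output gap = -β × (u - u*).
-10.10 = -β × (9.14 - 4.93) = -β × 4.21, so β = 10.1/4.21 = 2.40.

β ≈ 2.40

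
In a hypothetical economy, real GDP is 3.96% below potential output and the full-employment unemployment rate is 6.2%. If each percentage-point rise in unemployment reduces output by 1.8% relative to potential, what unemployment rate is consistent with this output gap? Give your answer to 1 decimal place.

From Okun's law, u - u* = -(output gap)/β = -(-3.96)/1.8 = 2.2 points.
So u = 6.2 + 2.2 = 8.4%.

8.4%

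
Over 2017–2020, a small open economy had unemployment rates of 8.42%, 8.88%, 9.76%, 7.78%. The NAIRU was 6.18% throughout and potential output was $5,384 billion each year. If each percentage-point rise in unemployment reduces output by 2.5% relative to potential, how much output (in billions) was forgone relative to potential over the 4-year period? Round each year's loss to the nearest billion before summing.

$1,362 billion

Year 2017: gap = -2.5 × (8.42 - 6.18) = -5.6%, loss ≈ 5384 × 5.6/100 ≈ 302.
Year 2018: gap = -2.5 × (8.88 - 6.18) = -6.75%, loss ≈ 5384 × 6.75/100 ≈ 363.
Year 2019: gap = -2.5 × (9.76 - 6.18) = -8.95%, loss ≈ 5384 × 8.95/100 ≈ 482.
Year 2020: gap = -2.5 × (7.78 - 6.18) = -4%, loss ≈ 5384 × 4/100 ≈ 215.
Total lost output = 302 + 363 + 482 + 215 = 1362 billion.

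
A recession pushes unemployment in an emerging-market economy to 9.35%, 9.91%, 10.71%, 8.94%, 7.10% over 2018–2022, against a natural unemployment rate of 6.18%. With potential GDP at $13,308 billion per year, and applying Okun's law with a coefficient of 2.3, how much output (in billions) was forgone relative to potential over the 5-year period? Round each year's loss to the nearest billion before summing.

$4,626 billion

Year 2018: gap = -2.3 × (9.35 - 6.18) = -7.291%, loss ≈ 13308 × 7.291/100 ≈ 970.
Year 2019: gap = -2.3 × (9.91 - 6.18) = -8.579%, loss ≈ 13308 × 8.579/100 ≈ 1142.
Year 2020: gap = -2.3 × (10.71 - 6.18) = -10.419%, loss ≈ 13308 × 10.419/100 ≈ 1387.
Year 2021: gap = -2.3 × (8.94 - 6.18) = -6.348%, loss ≈ 13308 × 6.348/100 ≈ 845.
Year 2022: gap = -2.3 × (7.1 - 6.18) = -2.116%, loss ≈ 13308 × 2.116/100 ≈ 282.
Total lost output = 970 + 1142 + 1387 + 845 + 282 = 4626 billion.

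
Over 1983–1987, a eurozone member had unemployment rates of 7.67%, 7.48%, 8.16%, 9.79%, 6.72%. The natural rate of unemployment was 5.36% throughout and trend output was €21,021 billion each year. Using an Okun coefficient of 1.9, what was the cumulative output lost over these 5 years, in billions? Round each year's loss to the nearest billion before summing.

Year 1983: gap = -1.9 × (7.67 - 5.36) = -4.389%, loss ≈ 21021 × 4.389/100 ≈ 923.
Year 1984: gap = -1.9 × (7.48 - 5.36) = -4.028%, loss ≈ 21021 × 4.028/100 ≈ 847.
Year 1985: gap = -1.9 × (8.16 - 5.36) = -5.32%, loss ≈ 21021 × 5.32/100 ≈ 1118.
Year 1986: gap = -1.9 × (9.79 - 5.36) = -8.417%, loss ≈ 21021 × 8.417/100 ≈ 1769.
Year 1987: gap = -1.9 × (6.72 - 5.36) = -2.584%, loss ≈ 21021 × 2.584/100 ≈ 543.
Total lost output = 923 + 847 + 1118 + 1769 + 543 = 5200 billion.

€5,200 billion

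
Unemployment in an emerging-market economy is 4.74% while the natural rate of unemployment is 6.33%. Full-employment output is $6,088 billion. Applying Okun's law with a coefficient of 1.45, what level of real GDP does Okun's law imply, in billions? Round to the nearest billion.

$6,228 billion

Unemployment gap = 4.74 - 6.33 = -1.59 points, so the output gap is -1.45 × (-1.59) = 2.3055%.
Actual GDP = 6088 × (1 + 2.3055/100) = 6088 × 1.023055 ≈ 6228 billion.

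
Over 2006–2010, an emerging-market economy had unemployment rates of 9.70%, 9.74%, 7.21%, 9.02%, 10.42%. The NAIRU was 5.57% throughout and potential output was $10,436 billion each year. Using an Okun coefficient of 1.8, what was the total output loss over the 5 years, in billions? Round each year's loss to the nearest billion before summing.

Year 2006: gap = -1.8 × (9.7 - 5.57) = -7.434%, loss ≈ 10436 × 7.434/100 ≈ 776.
Year 2007: gap = -1.8 × (9.74 - 5.57) = -7.506%, loss ≈ 10436 × 7.506/100 ≈ 783.
Year 2008: gap = -1.8 × (7.21 - 5.57) = -2.952%, loss ≈ 10436 × 2.952/100 ≈ 308.
Year 2009: gap = -1.8 × (9.02 - 5.57) = -6.21%, loss ≈ 10436 × 6.21/100 ≈ 648.
Year 2010: gap = -1.8 × (10.42 - 5.57) = -8.73%, loss ≈ 10436 × 8.73/100 ≈ 911.
Total lost output = 776 + 783 + 308 + 648 + 911 = 3426 billion.

$3,426 billion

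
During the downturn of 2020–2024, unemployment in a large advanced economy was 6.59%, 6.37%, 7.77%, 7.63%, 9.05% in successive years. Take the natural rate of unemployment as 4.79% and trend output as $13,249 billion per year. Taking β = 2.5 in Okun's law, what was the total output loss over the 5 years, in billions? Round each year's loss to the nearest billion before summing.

$4,458 billion

Year 2020: gap = -2.5 × (6.59 - 4.79) = -4.5%, loss ≈ 13249 × 4.5/100 ≈ 596.
Year 2021: gap = -2.5 × (6.37 - 4.79) = -3.95%, loss ≈ 13249 × 3.95/100 ≈ 523.
Year 2022: gap = -2.5 × (7.77 - 4.79) = -7.45%, loss ≈ 13249 × 7.45/100 ≈ 987.
Year 2023: gap = -2.5 × (7.63 - 4.79) = -7.1%, loss ≈ 13249 × 7.1/100 ≈ 941.
Year 2024: gap = -2.5 × (9.05 - 4.79) = -10.65%, loss ≈ 13249 × 10.65/100 ≈ 1411.
Total lost output = 596 + 523 + 987 + 941 + 1411 = 4458 billion.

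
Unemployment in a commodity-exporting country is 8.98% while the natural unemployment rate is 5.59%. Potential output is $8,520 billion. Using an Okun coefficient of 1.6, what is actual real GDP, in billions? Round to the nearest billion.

$8,058 billion

Unemployment gap = 8.98 - 5.59 = 3.39 points, so the output gap is -1.6 × 3.39 = -5.424%.
Actual GDP = 8520 × (1 - 5.424/100) = 8520 × 0.94576 ≈ 8058 billion.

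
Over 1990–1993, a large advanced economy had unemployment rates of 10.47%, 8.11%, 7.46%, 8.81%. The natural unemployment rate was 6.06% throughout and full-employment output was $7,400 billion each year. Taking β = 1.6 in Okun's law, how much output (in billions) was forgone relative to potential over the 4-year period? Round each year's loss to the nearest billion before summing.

$1,257 billion

Year 1990: gap = -1.6 × (10.47 - 6.06) = -7.056%, loss ≈ 7400 × 7.056/100 ≈ 522.
Year 1991: gap = -1.6 × (8.11 - 6.06) = -3.28%, loss ≈ 7400 × 3.28/100 ≈ 243.
Year 1992: gap = -1.6 × (7.46 - 6.06) = -2.24%, loss ≈ 7400 × 2.24/100 ≈ 166.
Year 1993: gap = -1.6 × (8.81 - 6.06) = -4.4%, loss ≈ 7400 × 4.4/100 ≈ 326.
Total lost output = 522 + 243 + 166 + 326 = 1257 billion.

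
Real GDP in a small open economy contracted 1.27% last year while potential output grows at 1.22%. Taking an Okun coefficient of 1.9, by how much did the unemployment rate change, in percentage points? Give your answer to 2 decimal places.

Growth-rate Okun's law: g_Y = g_Y* - β × Δu, so Δu = (g_Y* - g_Y)/β.
Δu = (1.22 + 1.27)/1.9 = 2.49/1.9 = 1.31 percentage points.

1.31 percentage points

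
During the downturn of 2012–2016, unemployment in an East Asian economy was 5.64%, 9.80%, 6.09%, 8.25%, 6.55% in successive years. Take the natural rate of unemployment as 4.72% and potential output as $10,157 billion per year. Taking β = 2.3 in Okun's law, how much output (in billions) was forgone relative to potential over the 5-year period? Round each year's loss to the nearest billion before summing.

$2,975 billion

Year 2012: gap = -2.3 × (5.64 - 4.72) = -2.116%, loss ≈ 10157 × 2.116/100 ≈ 215.
Year 2013: gap = -2.3 × (9.8 - 4.72) = -11.684%, loss ≈ 10157 × 11.684/100 ≈ 1187.
Year 2014: gap = -2.3 × (6.09 - 4.72) = -3.151%, loss ≈ 10157 × 3.151/100 ≈ 320.
Year 2015: gap = -2.3 × (8.25 - 4.72) = -8.119%, loss ≈ 10157 × 8.119/100 ≈ 825.
Year 2016: gap = -2.3 × (6.55 - 4.72) = -4.209%, loss ≈ 10157 × 4.209/100 ≈ 428.
Total lost output = 215 + 1187 + 320 + 825 + 428 = 2975 billion.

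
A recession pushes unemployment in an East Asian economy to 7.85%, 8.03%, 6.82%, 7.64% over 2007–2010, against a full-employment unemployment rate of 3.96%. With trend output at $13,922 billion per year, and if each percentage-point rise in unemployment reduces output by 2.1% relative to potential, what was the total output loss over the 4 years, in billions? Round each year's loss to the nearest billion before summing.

$4,239 billion

Year 2007: gap = -2.1 × (7.85 - 3.96) = -8.169%, loss ≈ 13922 × 8.169/100 ≈ 1137.
Year 2008: gap = -2.1 × (8.03 - 3.96) = -8.547%, loss ≈ 13922 × 8.547/100 ≈ 1190.
Year 2009: gap = -2.1 × (6.82 - 3.96) = -6.006%, loss ≈ 13922 × 6.006/100 ≈ 836.
Year 2010: gap = -2.1 × (7.64 - 3.96) = -7.728%, loss ≈ 13922 × 7.728/100 ≈ 1076.
Total lost output = 1137 + 1190 + 836 + 1076 = 4239 billion.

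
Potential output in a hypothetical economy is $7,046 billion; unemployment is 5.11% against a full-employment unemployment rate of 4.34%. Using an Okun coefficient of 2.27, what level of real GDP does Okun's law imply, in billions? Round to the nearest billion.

Unemployment gap = 5.11 - 4.34 = 0.77 points, so the output gap is -2.27 × 0.77 = -1.7479%.
Actual GDP = 7046 × (1 - 1.7479/100) = 7046 × 0.982521 ≈ 6923 billion.

$6,923 billion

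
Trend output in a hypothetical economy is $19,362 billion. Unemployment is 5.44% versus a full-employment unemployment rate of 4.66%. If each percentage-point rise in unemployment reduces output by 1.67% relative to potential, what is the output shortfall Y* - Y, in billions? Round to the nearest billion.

$252 billion

Output gap = -1.67 × (5.44 - 4.66) = -1.67 × 0.78 = -1.3026%.
Actual GDP ≈ 19362 × 0.986974 ≈ 19110 billion, so the shortfall is 19362 - 19110 = 252 billion.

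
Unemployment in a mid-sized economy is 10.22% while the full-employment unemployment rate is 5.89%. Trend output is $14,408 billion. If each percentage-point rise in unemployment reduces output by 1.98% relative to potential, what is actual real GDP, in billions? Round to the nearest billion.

Unemployment gap = 10.22 - 5.89 = 4.33 points, so the output gap is -1.98 × 4.33 = -8.5734%.
Actual GDP = 14408 × (1 - 8.5734/100) = 14408 × 0.914266 ≈ 13173 billion.

$13,173 billion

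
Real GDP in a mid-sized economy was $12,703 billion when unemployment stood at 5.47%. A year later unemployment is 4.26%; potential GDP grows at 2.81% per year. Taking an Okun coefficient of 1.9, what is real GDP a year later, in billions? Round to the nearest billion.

$13,352 billion

Δu = 4.26 - 5.47 = -1.21 points.
Okun's law (growth form): g_Y = g_Y* - β × Δu = 2.81 - 1.9 × (-1.21) = 2.81 + 2.299 = 5.109%.
Real GDP in the next year = 12703 × (1 + 5.109/100) = 12703 × 1.05109 ≈ 13352 billion.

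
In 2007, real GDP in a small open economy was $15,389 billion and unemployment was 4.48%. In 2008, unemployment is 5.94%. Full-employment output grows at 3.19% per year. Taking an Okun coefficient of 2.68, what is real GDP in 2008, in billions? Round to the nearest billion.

Δu = 5.94 - 4.48 = 1.46 points.
Okun's law (growth form): g_Y = g_Y* - β × Δu = 3.19 - 2.68 × (1.46) = 3.19 - 3.9128 = -0.7228%.
Real GDP in the next year = 15389 × (1 - 0.7228/100) = 15389 × 0.992772 ≈ 15278 billion.

$15,278 billion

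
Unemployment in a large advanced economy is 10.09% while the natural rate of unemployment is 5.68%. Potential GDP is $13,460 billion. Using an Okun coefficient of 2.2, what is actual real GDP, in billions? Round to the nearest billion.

$12,154 billion

Unemployment gap = 10.09 - 5.68 = 4.41 points, so the output gap is -2.2 × 4.41 = -9.702%.
Actual GDP = 13460 × (1 - 9.702/100) = 13460 × 0.90298 ≈ 12154 billion.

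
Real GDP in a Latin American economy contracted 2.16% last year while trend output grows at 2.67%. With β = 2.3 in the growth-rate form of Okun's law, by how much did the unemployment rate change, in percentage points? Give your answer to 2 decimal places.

Growth-rate Okun's law: g_Y = g_Y* - β × Δu, so Δu = (g_Y* - g_Y)/β.
Δu = (2.67 + 2.16)/2.3 = 4.83/2.3 = 2.10 percentage points.

2.10 percentage points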